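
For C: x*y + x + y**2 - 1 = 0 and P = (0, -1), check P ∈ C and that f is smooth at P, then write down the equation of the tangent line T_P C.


Tangent line at P: -2*y - 2 = 0.

Step 1: f(0, -1) = 0, so P lies on C.
Step 2: partial derivatives
  f_x(x, y) = y + 1, f_y(x, y) = x + 2*y.
  f_x(P) = 0, f_y(P) = -2 (gradient nonzero, so P is smooth).
Step 3: tangent line at P: 0·(x − 0) + -2·(y − -1) = 0.
Expanding: -2*y - 2 = 0.


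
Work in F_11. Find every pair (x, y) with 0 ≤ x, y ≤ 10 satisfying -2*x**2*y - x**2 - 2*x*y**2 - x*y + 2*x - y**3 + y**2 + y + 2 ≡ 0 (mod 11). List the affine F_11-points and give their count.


Affine F_11-points: {(0, 2), (1, 9), (2, 1), (3, 6), (4, 9), (5, 1), (5, 2), (5, 10), (6, 0), (7, 0), (8, 5)}; count = 11.

For each of the 121 pairs (x, y) ∈ F_11², evaluate f(x, y) mod 11. Record the zeros.
  x = 0: [0↦2, 1↦3, 2↦0, 3↦9, 4↦2, 5↦6, 6↦4, 7↦1, 8↦2, 9↦1, 10↦3]  zeros at y ∈ {2}
  x = 1: [0↦3, 1↦10, 2↦9, 3↦5, 4↦3, 5↦8, 6↦3, 7↦4, 8↦5, 9↦0, 10↦5]  zeros at y ∈ {9}
  x = 2: [0↦2, 1↦0, 2↦8, 3↦9, 4↦8, 5↦10, 6↦9, 7↦10, 8↦7, 9↦5, 10↦9]  zeros at y ∈ {1}
  x = 3: [0↦10, 1↦6, 2↦8, 3↦10, 4↦6, 5↦1, 6↦0, 7↦8, 8↦8, 9↦5, 10↦4]  zeros at y ∈ {6}
  x = 4: [0↦5, 1↦6, 2↦9, 3↦8, 4↦8, 5↦3, 6↦9, 7↦9, 8↦8, 9↦0, 10↦1]  zeros at y ∈ {9}
  x = 5: [0↦9, 1↦0, 2↦0, 3↦3, 4↦3, 5↦5, 6↦3, 7↦2, 8↦7, 9↦1, 10↦0]  zeros at y ∈ {1, 2, 10}
  x = 6: [0↦0, 1↦10, 2↦3, 3↦6, 4↦2, 5↦7, 6↦4, 7↦9, 8↦5, 9↦8, 10↦1]  zeros at y ∈ {0}
  x = 7: [0↦0, 1↦3, 2↦7, 3↦6, 4↦5, 5↦9, 6↦1, 7↦8, 8↦2, 9↦10, 10↦4]  zeros at y ∈ {0}
  x = 8: [0↦9, 1↦1, 2↦1, 3↦3, 4↦1, 5↦0, 6↦5, 7↦10, 8↦9, 9↦7, 10↦9]  zeros at y ∈ {5}
  x = 9: [0↦5, 1↦4, 2↦7, 3↦8, 4↦1, 5↦2, 6↦5, 7↦4, 8↦4, 9↦10, 10↦5]  zeros at y ∈ ∅
  x = 10: [0↦10, 1↦1, 2↦3, 3↦10, 4↦5, 5↦4, 6↦1, 7↦1, 8↦9, 9↦8, 10↦3]  zeros at y ∈ ∅
Collecting zeros: affine points = {(0, 2), (1, 9), (2, 1), (3, 6), (4, 9), (5, 1), (5, 2), (5, 10), (6, 0), (7, 0), (8, 5)}.
Total count |C(F_11)_aff| = 11.


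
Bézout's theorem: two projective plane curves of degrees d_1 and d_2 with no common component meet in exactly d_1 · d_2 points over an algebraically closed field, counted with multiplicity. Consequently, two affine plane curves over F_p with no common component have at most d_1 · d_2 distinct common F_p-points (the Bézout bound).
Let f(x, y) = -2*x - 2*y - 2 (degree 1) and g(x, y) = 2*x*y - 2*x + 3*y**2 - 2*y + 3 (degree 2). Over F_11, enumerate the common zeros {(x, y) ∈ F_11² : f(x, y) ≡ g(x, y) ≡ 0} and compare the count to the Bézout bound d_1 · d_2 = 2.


Common zeros: ∅; count = 0; Bézout bound = 2.

deg(f) = 1, deg(g) = 2, so Bézout bound = 2.
Scan x ∈ F_11. For each x, list the y ∈ F_11 with f(x, y) ≡ 0 and those with g(x, y) ≡ 0 (mod 11); the common zeros in that column are the intersection.
  x = 0: f ≡ 0 at y ∈ {10}; g ≡ 0 at y ∈ {2, 6}; common: ∅.
  x = 1: f ≡ 0 at y ∈ {9}; g ≡ 0 at y ∈ ∅; common: ∅.
  x = 2: f ≡ 0 at y ∈ {8}; g ≡ 0 at y ∈ {4, 10}; common: ∅.
  x = 3: f ≡ 0 at y ∈ {7}; g ≡ 0 at y ∈ ∅; common: ∅.
  x = 4: f ≡ 0 at y ∈ {6}; g ≡ 0 at y ∈ ∅; common: ∅.
  x = 5: f ≡ 0 at y ∈ {5}; g ≡ 0 at y ∈ {3, 9}; common: ∅.
  x = 6: f ≡ 0 at y ∈ {4}; g ≡ 0 at y ∈ ∅; common: ∅.
  x = 7: f ≡ 0 at y ∈ {3}; g ≡ 0 at y ∈ {0, 7}; common: ∅.
  x = 8: f ≡ 0 at y ∈ {2}; g ≡ 0 at y ∈ {5}; common: ∅.
  x = 9: f ≡ 0 at y ∈ {1}; g ≡ 0 at y ∈ ∅; common: ∅.
  x = 10: f ≡ 0 at y ∈ {0}; g ≡ 0 at y ∈ {8}; common: ∅.
Collecting: common zeros = ∅, so the count is 0.
Comparison with the Bézout bound: 0 ≤ 2 = deg(f)·deg(g), as expected for curves with no common component (the affine F_11-count falls short of the bound because intersections may lie at infinity, over extension fields, or carry multiplicity).


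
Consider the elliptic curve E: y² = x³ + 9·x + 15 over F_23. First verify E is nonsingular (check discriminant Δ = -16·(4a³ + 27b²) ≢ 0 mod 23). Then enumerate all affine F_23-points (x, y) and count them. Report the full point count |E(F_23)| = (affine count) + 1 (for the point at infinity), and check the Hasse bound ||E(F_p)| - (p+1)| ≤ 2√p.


Affine points = {(1, 5), (1, 18), (2, 8), (2, 15), (3, 0), (4, 0), (5, 1), (5, 22), (6, 3), (6, 20), (8, 1), (8, 22), (10, 1), (10, 22), (13, 11), (13, 12), (15, 11), (15, 12), (16, 0), (18, 11), (18, 12), (21, 9), (21, 14)}; affine count = 23; |E(F_23)| = 24.

Discriminant check: Δ ∝ 4a³ + 27b² = 4·9³ + 27·15² = 4·729 + 27·225 ≡ 21 (mod 23). Nonzero ⇒ E is nonsingular.
For each x ∈ F_23, compute rhs = x³ + 9·x + 15 mod 23, then count y ∈ F_23 with y² ≡ rhs.
  x = 0: rhs = 15, matching y values: none (0 points).
  x = 1: rhs = 2, matching y values: 5, 18 (2 points).
  x = 2: rhs = 18, matching y values: 8, 15 (2 points).
  x = 3: rhs = 0, matching y values: 0 (1 points).
  x = 4: rhs = 0, matching y values: 0 (1 points).
  x = 5: rhs = 1, matching y values: 1, 22 (2 points).
  x = 6: rhs = 9, matching y values: 3, 20 (2 points).
  x = 7: rhs = 7, matching y values: none (0 points).
  x = 8: rhs = 1, matching y values: 1, 22 (2 points).
  x = 9: rhs = 20, matching y values: none (0 points).
  x = 10: rhs = 1, matching y values: 1, 22 (2 points).
  x = 11: rhs = 19, matching y values: none (0 points).
  x = 12: rhs = 11, matching y values: none (0 points).
  x = 13: rhs = 6, matching y values: 11, 12 (2 points).
  x = 14: rhs = 10, matching y values: none (0 points).
  x = 15: rhs = 6, matching y values: 11, 12 (2 points).
  x = 16: rhs = 0, matching y values: 0 (1 points).
  x = 17: rhs = 21, matching y values: none (0 points).
  x = 18: rhs = 6, matching y values: 11, 12 (2 points).
  x = 19: rhs = 7, matching y values: none (0 points).
  x = 20: rhs = 7, matching y values: none (0 points).
  x = 21: rhs = 12, matching y values: 9, 14 (2 points).
  x = 22: rhs = 5, matching y values: none (0 points).
Total affine count: 23.
Full point count |E(F_23)| = 23 + 1 = 24.
Hasse bound: |24 − (23+1)| = |0| = 0 ≤ 2√23 ≈ 9.5917 ✓.


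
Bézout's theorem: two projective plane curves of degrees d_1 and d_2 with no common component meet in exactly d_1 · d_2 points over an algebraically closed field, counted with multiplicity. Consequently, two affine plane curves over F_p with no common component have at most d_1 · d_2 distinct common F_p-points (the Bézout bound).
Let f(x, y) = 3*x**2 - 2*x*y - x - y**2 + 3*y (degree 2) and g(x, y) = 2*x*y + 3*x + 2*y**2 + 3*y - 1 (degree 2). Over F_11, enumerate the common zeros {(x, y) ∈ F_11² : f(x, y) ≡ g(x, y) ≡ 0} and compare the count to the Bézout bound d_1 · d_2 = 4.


Common zeros: {(4, 0)}; count = 1; Bézout bound = 4.

deg(f) = 2, deg(g) = 2, so Bézout bound = 4.
Scan x ∈ F_11. For each x, list the y ∈ F_11 with f(x, y) ≡ 0 and those with g(x, y) ≡ 0 (mod 11); the common zeros in that column are the intersection.
  x = 0: f ≡ 0 at y ∈ {0, 3}; g ≡ 0 at y ∈ ∅; common: ∅.
  x = 1: f ≡ 0 at y ∈ {2, 10}; g ≡ 0 at y ∈ {5, 9}; common: ∅.
  x = 2: f ≡ 0 at y ∈ ∅; g ≡ 0 at y ∈ {3, 10}; common: ∅.
  x = 3: f ≡ 0 at y ∈ ∅; g ≡ 0 at y ∈ ∅; common: ∅.
  x = 4: f ≡ 0 at y ∈ {0, 6}; g ≡ 0 at y ∈ {0}; common: {0}.
  x = 5: f ≡ 0 at y ∈ ∅; g ≡ 0 at y ∈ ∅; common: ∅.
  x = 6: f ≡ 0 at y ∈ {3, 10}; g ≡ 0 at y ∈ {2, 7}; common: ∅.
  x = 7: f ≡ 0 at y ∈ ∅; g ≡ 0 at y ∈ ∅; common: ∅.
  x = 8: f ≡ 0 at y ∈ {2, 7}; g ≡ 0 at y ∈ {1, 6}; common: ∅.
  x = 9: f ≡ 0 at y ∈ ∅; g ≡ 0 at y ∈ ∅; common: ∅.
  x = 10: f ≡ 0 at y ∈ ∅; g ≡ 0 at y ∈ {8}; common: ∅.
Collecting: common zeros = {(4, 0)}, so the count is 1.
Comparison with the Bézout bound: 1 ≤ 4 = deg(f)·deg(g), as expected for curves with no common component (the affine F_11-count falls short of the bound because intersections may lie at infinity, over extension fields, or carry multiplicity).


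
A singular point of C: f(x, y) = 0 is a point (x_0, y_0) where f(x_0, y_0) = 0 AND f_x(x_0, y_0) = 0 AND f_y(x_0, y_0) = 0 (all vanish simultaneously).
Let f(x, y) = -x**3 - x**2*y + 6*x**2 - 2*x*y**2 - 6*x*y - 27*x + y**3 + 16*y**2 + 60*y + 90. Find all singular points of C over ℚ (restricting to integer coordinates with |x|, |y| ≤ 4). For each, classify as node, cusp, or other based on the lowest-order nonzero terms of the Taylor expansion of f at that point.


Singular points: {(3, -3)}; classification: cusp.

Compute partial derivatives:
  f_x = -3*x**2 - 2*x*y + 12*x - 2*y**2 - 6*y - 27.
  f_y = -x**2 - 4*x*y - 6*x + 3*y**2 + 32*y + 60.
Scan x_0 ∈ {−4, ..., 4}. For each x_0, f_y(x_0, y) is a polynomial in y; find its integer roots y ∈ {−4, ..., 4}, then test f_x and f at those candidates.
  x = -4: f_y(-4, y) = 3*y**2 + 48*y + 68; no integer root y with |y| ≤ 4.
  x = -3: f_y(-3, y) = 3*y**2 + 44*y + 69; no integer root y with |y| ≤ 4.
  x = -2: f_y(-2, y) = 3*y**2 + 40*y + 68; vanishes at y ∈ {-2}. (-2, -2): f_x = -67 ≠ 0.
  x = -1: f_y(-1, y) = 3*y**2 + 36*y + 65; no integer root y with |y| ≤ 4.
  x = 0: f_y(0, y) = 3*y**2 + 32*y + 60; no integer root y with |y| ≤ 4.
  x = 1: f_y(1, y) = 3*y**2 + 28*y + 53; no integer root y with |y| ≤ 4.
  x = 2: f_y(2, y) = 3*y**2 + 24*y + 44; no integer root y with |y| ≤ 4.
  x = 3: f_y(3, y) = 3*y**2 + 20*y + 33; vanishes at y ∈ {-3}. (3, -3): f_x = 0, f = 0 — SINGULAR.
  x = 4: f_y(4, y) = 3*y**2 + 16*y + 20; vanishes at y ∈ {-2}. (4, -2): f_x = -7 ≠ 0.
Only singular point on the grid: (3, -3).
Classify: substitute x = 3 + u, y = -3 + v and expand: f = -u**3 - u**2*v - 2*u*v**2 + v**3 + v**2.
No constant or linear terms (consistent with a singular point). Quadratic part: v**2. Cubic part: -u**3 - u**2*v - 2*u*v**2 + v**3.
The quadratic part v**2 is a perfect square, so there is a single (double) tangent line v = 0, i.e. y = -3. Restricting the cubic part to that line (v = 0) leaves -u**3 ≠ 0, so f is not divisible by v and the branch is v² ≈ u**3 to lowest order — this is a cusp.
Classification: cusp.


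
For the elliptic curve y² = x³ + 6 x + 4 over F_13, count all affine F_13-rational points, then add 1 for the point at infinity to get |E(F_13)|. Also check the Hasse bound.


Affine points = {(0, 2), (0, 11), (3, 6), (3, 7), (4, 1), (4, 12), (5, 4), (5, 9), (6, 3), (6, 10), (7, 5), (7, 8), (11, 6), (11, 7), (12, 6), (12, 7)}; affine count = 16; |E(F_13)| = 17.

Discriminant check: Δ ∝ 4a³ + 27b² = 4·6³ + 27·4² = 4·216 + 27·16 ≡ 9 (mod 13). Nonzero ⇒ E is nonsingular.
For each x ∈ F_13, compute rhs = x³ + 6·x + 4 mod 13, then count y ∈ F_13 with y² ≡ rhs.
  x = 0: rhs = 4, matching y values: 2, 11 (2 points).
  x = 1: rhs = 11, matching y values: none (0 points).
  x = 2: rhs = 11, matching y values: none (0 points).
  x = 3: rhs = 10, matching y values: 6, 7 (2 points).
  x = 4: rhs = 1, matching y values: 1, 12 (2 points).
  x = 5: rhs = 3, matching y values: 4, 9 (2 points).
  x = 6: rhs = 9, matching y values: 3, 10 (2 points).
  x = 7: rhs = 12, matching y values: 5, 8 (2 points).
  x = 8: rhs = 5, matching y values: none (0 points).
  x = 9: rhs = 7, matching y values: none (0 points).
  x = 10: rhs = 11, matching y values: none (0 points).
  x = 11: rhs = 10, matching y values: 6, 7 (2 points).
  x = 12: rhs = 10, matching y values: 6, 7 (2 points).
Total affine count: 16.
Full point count |E(F_13)| = 16 + 1 = 17.
Hasse bound: |17 − (13+1)| = |3| = 3 ≤ 2√13 ≈ 7.2111 ✓.


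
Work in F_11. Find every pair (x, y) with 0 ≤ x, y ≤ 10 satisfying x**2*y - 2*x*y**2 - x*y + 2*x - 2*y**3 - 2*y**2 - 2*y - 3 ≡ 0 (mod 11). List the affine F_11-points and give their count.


Affine F_11-points: {(2, 7), (3, 6), (5, 1), (6, 4), (6, 5), (6, 6), (7, 0), (7, 1), (7, 2), (8, 2), (8, 4), (8, 7), (9, 5), (10, 9)}; count = 14.

For each of the 121 pairs (x, y) ∈ F_11², evaluate f(x, y) mod 11. Record the zeros.
  x = 0: [0↦8, 1↦2, 2↦2, 3↦7, 4↦5, 5↦6, 6↦9, 7↦2, 8↦6, 9↦9, 10↦10]  zeros at y ∈ ∅
  x = 1: [0↦10, 1↦2, 2↦7, 3↦2, 4↦8, 5↦2, 6↦5, 7↦5, 8↦1, 9↦3, 10↦10]  zeros at y ∈ ∅
  x = 2: [0↦1, 1↦4, 2↦5, 3↦3, 4↦8, 5↦8, 6↦2, 7↦0, 8↦1, 9↦4, 10↦8]  zeros at y ∈ {7}
  x = 3: [0↦3, 1↦8, 2↦7, 3↦10, 4↦5, 5↦2, 6↦0, 7↦9, 8↦6, 9↦1, 10↦4]  zeros at y ∈ {6}
  x = 4: [0↦5, 1↦3, 2↦2, 3↦1, 4↦10, 5↦6, 6↦10, 7↦10, 8↦5, 9↦5, 10↦9]  zeros at y ∈ ∅
  x = 5: [0↦7, 1↦0, 2↦1, 3↦9, 4↦1, 5↦9, 6↦10, 7↦3, 8↦9, 9↦5, 10↦1]  zeros at y ∈ {1}
  x = 6: [0↦9, 1↦10, 2↦4, 3↦1, 4↦0, 5↦0, 6↦0, 7↦10, 8↦7, 9↦1, 10↦2]  zeros at y ∈ {4, 5, 6}
  x = 7: [0↦0, 1↦0, 2↦0, 3↦10, 4↦7, 5↦1, 6↦2, 7↦9, 8↦10, 9↦4, 10↦1]  zeros at y ∈ {0, 1, 2}
  x = 8: [0↦2, 1↦3, 2↦0, 3↦3, 4↦0, 5↦1, 6↦5, 7↦0, 8↦7, 9↦3, 10↦9]  zeros at y ∈ {2, 4, 7}
  x = 9: [0↦4, 1↦8, 2↦4, 3↦2, 4↦1, 5↦0, 6↦9, 7↦5, 8↦9, 9↦9, 10↦4]  zeros at y ∈ {5}
  x = 10: [0↦6, 1↦4, 2↦1, 3↦7, 4↦10, 5↦9, 6↦3, 7↦2, 8↦5, 9↦0, 10↦8]  zeros at y ∈ {9}
Collecting zeros: affine points = {(2, 7), (3, 6), (5, 1), (6, 4), (6, 5), (6, 6), (7, 0), (7, 1), (7, 2), (8, 2), (8, 4), (8, 7), (9, 5), (10, 9)}.
Total count |C(F_11)_aff| = 14.


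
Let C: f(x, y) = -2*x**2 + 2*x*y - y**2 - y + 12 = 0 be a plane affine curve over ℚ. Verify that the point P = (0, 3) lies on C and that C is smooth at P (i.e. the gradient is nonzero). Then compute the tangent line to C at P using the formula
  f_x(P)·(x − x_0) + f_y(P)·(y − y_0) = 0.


Tangent line at P: 6*x - 7*y + 21 = 0.

Step 1: f(0, 3) = 0, so P lies on C.
Step 2: partial derivatives
  f_x(x, y) = -4*x + 2*y, f_y(x, y) = 2*x - 2*y - 1.
  f_x(P) = 6, f_y(P) = -7 (gradient nonzero, so P is smooth).
Step 3: tangent line at P: 6·(x − 0) + -7·(y − 3) = 0.
Expanding: 6*x - 7*y + 21 = 0.


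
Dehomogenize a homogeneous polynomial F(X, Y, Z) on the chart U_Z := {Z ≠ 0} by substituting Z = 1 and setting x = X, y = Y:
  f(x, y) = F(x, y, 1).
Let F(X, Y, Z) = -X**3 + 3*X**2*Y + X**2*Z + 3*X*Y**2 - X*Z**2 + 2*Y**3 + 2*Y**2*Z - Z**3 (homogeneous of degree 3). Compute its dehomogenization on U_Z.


f(x, y) = -x**3 + 3*x**2*y + x**2 + 3*x*y**2 - x + 2*y**3 + 2*y**2 - 1

On U_Z we set Z = 1. Each monomial c·X^i·Y^j·Z^k in F becomes c·x^i·y^j·1^k = c·x^i·y^j.
Substituting Z = 1: F(X, Y, 1) = -x**3 + 3*x**2*y + x**2 + 3*x*y**2 - x + 2*y**3 + 2*y**2 - 1.
Note: deg(f) ≤ deg(F) = 3; strict inequality happens when F is divisible by Z (lost terms).


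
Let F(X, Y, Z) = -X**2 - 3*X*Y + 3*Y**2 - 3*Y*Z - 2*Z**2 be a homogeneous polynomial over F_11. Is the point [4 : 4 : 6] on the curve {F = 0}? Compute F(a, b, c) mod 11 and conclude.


F(4,4,6) ≡ 5 (mod 11); P is NOT on the curve.

Evaluate F(4, 4, 6) term-by-term (mod 11).
  -X**2 ↦ -1·16·1·1 = -16
  -3*X*Y ↦ -3·4·4·1 = -48
  3*Y**2 ↦ 3·1·16·1 = 48
  -3*Y*Z ↦ -3·1·4·6 = -72
  -2*Z**2 ↦ -2·1·1·36 = -72
Sum: F(4, 4, 6) = (-16) + (-48) + (48) + (-72) + (-72) = -160.
Reducing mod 11: -160 ≡ 5 (mod 11).
Since F(a, b, c) ≡ 5 ≠ 0 (mod 11), P does NOT lie on the curve.


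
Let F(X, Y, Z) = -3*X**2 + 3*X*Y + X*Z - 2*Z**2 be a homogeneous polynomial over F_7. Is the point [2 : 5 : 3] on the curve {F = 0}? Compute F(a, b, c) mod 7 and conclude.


F(2,5,3) ≡ 6 (mod 7); P is NOT on the curve.

Evaluate F(2, 5, 3) term-by-term (mod 7).
  -3*X**2 ↦ -3·4·1·1 = -12
  3*X*Y ↦ 3·2·5·1 = 30
  X*Z ↦ 1·2·1·3 = 6
  -2*Z**2 ↦ -2·1·1·9 = -18
Sum: F(2, 5, 3) = (-12) + (30) + (6) + (-18) = 6.
Reducing mod 7: 6 ≡ 6 (mod 7).
Since F(a, b, c) ≡ 6 ≠ 0 (mod 7), P does NOT lie on the curve.


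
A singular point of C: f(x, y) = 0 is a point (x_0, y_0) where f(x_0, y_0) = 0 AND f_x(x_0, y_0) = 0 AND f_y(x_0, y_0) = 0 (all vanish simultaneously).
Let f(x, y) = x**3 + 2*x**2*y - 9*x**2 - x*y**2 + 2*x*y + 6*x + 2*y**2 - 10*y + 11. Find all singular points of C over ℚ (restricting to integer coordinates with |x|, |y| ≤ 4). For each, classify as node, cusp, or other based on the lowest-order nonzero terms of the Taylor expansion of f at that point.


Singular points: {(1, 3)}; classification: cusp.

Compute partial derivatives:
  f_x = 3*x**2 + 4*x*y - 18*x - y**2 + 2*y + 6.
  f_y = 2*x**2 - 2*x*y + 2*x + 4*y - 10.
Scan x_0 ∈ {−4, ..., 4}. For each x_0, f_y(x_0, y) is a polynomial in y; find its integer roots y ∈ {−4, ..., 4}, then test f_x and f at those candidates.
  x = -4: f_y(-4, y) = 12*y + 14; no integer root y with |y| ≤ 4.
  x = -3: f_y(-3, y) = 10*y + 2; no integer root y with |y| ≤ 4.
  x = -2: f_y(-2, y) = 8*y - 6; no integer root y with |y| ≤ 4.
  x = -1: f_y(-1, y) = 6*y - 10; no integer root y with |y| ≤ 4.
  x = 0: f_y(0, y) = 4*y - 10; no integer root y with |y| ≤ 4.
  x = 1: f_y(1, y) = 2*y - 6; vanishes at y ∈ {3}. (1, 3): f_x = 0, f = 0 — SINGULAR.
  x = 2: f_y(2, y) = 2; no integer root y with |y| ≤ 4.
  x = 3: f_y(3, y) = 14 - 2*y; no integer root y with |y| ≤ 4.
  x = 4: f_y(4, y) = 30 - 4*y; no integer root y with |y| ≤ 4.
Only singular point on the grid: (1, 3).
Classify: substitute x = 1 + u, y = 3 + v and expand: f = u**3 + 2*u**2*v - u*v**2 + v**2.
No constant or linear terms (consistent with a singular point). Quadratic part: v**2. Cubic part: u**3 + 2*u**2*v - u*v**2.
The quadratic part v**2 is a perfect square, so there is a single (double) tangent line v = 0, i.e. y = 3. Restricting the cubic part to that line (v = 0) leaves u**3 ≠ 0, so f is not divisible by v and the branch is v² ≈ -u**3 to lowest order — this is a cusp.
Classification: cusp.


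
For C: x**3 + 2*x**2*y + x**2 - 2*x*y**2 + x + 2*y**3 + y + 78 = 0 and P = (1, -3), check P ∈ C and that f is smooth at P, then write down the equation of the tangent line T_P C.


Tangent line at P: -24*x + 69*y + 231 = 0.

Step 1: f(1, -3) = 0, so P lies on C.
Step 2: partial derivatives
  f_x(x, y) = 3*x**2 + 4*x*y + 2*x - 2*y**2 + 1, f_y(x, y) = 2*x**2 - 4*x*y + 6*y**2 + 1.
  f_x(P) = -24, f_y(P) = 69 (gradient nonzero, so P is smooth).
Step 3: tangent line at P: -24·(x − 1) + 69·(y − -3) = 0.
Expanding: -24*x + 69*y + 231 = 0.


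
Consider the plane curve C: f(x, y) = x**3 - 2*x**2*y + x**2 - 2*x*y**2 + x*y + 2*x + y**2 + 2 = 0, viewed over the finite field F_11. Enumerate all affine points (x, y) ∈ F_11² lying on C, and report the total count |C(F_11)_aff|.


Affine F_11-points: {(0, 3), (0, 8), (1, 2), (1, 8), (3, 0), (3, 8), (4, 1), (4, 6), (5, 7), (5, 10), (8, 0), (8, 3), (9, 1), (10, 0), (10, 1)}; count = 15.

For each of the 121 pairs (x, y) ∈ F_11², evaluate f(x, y) mod 11. Record the zeros.
  x = 0: [0↦2, 1↦3, 2↦6, 3↦0, 4↦7, 5↦5, 6↦5, 7↦7, 8↦0, 9↦6, 10↦3]  zeros at y ∈ {3, 8}
  x = 1: [0↦6, 1↦4, 2↦0, 3↦5, 4↦8, 5↦9, 6↦8, 7↦5, 8↦0, 9↦4, 10↦6]  zeros at y ∈ {2, 8}
  x = 2: [0↦7, 1↦9, 2↦5, 3↦6, 4↦1, 5↦1, 6↦6, 7↦5, 8↦9, 9↦7, 10↦10]  zeros at y ∈ ∅
  x = 3: [0↦0, 1↦2, 2↦5, 3↦9, 4↦3, 5↦9, 6↦5, 7↦2, 8↦0, 9↦10, 10↦10]  zeros at y ∈ {0, 8}
  x = 4: [0↦2, 1↦0, 2↦6, 3↦9, 4↦9, 5↦6, 6↦0, 7↦2, 8↦1, 9↦8, 10↦1]  zeros at y ∈ {1, 6}
  x = 5: [0↦8, 1↦9, 2↦3, 3↦1, 4↦3, 5↦9, 6↦8, 7↦0, 8↦7, 9↦7, 10↦0]  zeros at y ∈ {7, 10}
  x = 6: [0↦2, 1↦2, 2↦2, 3↦2, 4↦2, 5↦2, 6↦2, 7↦2, 8↦2, 9↦2, 10↦2]  zeros at y ∈ ∅
  x = 7: [0↦1, 1↦7, 2↦9, 3↦7, 4↦1, 5↦2, 6↦10, 7↦3, 8↦3, 9↦10, 10↦2]  zeros at y ∈ ∅
  x = 8: [0↦0, 1↦8, 2↦8, 3↦0, 4↦6, 5↦4, 6↦5, 7↦9, 8↦5, 9↦4, 10↦6]  zeros at y ∈ {0, 3}
  x = 9: [0↦5, 1↦0, 2↦5, 3↦9, 4↦1, 5↦3, 6↦4, 7↦4, 8↦3, 9↦1, 10↦9]  zeros at y ∈ {1}
  x = 10: [0↦0, 1↦0, 2↦6, 3↦7, 4↦3, 5↦5, 6↦2, 7↦5, 8↦3, 9↦7, 10↦6]  zeros at y ∈ {0, 1}
Collecting zeros: affine points = {(0, 3), (0, 8), (1, 2), (1, 8), (3, 0), (3, 8), (4, 1), (4, 6), (5, 7), (5, 10), (8, 0), (8, 3), (9, 1), (10, 0), (10, 1)}.
Total count |C(F_11)_aff| = 15.


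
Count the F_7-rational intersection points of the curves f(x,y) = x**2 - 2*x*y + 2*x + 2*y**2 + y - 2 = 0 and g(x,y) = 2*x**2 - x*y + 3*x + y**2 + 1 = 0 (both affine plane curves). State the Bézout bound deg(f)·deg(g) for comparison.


Common zeros: ∅; count = 0; Bézout bound = 4.

deg(f) = 2, deg(g) = 2, so Bézout bound = 4.
Scan x ∈ F_7. For each x, list the y ∈ F_7 with f(x, y) ≡ 0 and those with g(x, y) ≡ 0 (mod 7); the common zeros in that column are the intersection.
  x = 0: f ≡ 0 at y ∈ ∅; g ≡ 0 at y ∈ ∅; common: ∅.
  x = 1: f ≡ 0 at y ∈ {2}; g ≡ 0 at y ∈ ∅; common: ∅.
  x = 2: f ≡ 0 at y ∈ ∅; g ≡ 0 at y ∈ {1}; common: ∅.
  x = 3: f ≡ 0 at y ∈ ∅; g ≡ 0 at y ∈ {0, 3}; common: ∅.
  x = 4: f ≡ 0 at y ∈ ∅; g ≡ 0 at y ∈ {1, 3}; common: ∅.
  x = 5: f ≡ 0 at y ∈ ∅; g ≡ 0 at y ∈ ∅; common: ∅.
  x = 6: f ≡ 0 at y ∈ ∅; g ≡ 0 at y ∈ {0, 6}; common: ∅.
Collecting: common zeros = ∅, so the count is 0.
Comparison with the Bézout bound: 0 ≤ 4 = deg(f)·deg(g), as expected for curves with no common component (the affine F_7-count falls short of the bound because intersections may lie at infinity, over extension fields, or carry multiplicity).


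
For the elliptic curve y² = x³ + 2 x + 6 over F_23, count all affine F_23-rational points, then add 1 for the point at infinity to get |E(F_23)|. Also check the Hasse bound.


Affine points = {(0, 11), (0, 12), (1, 3), (1, 20), (2, 8), (2, 15), (3, 4), (3, 19), (4, 3), (4, 20), (5, 7), (5, 16), (6, 2), (6, 21), (7, 8), (7, 15), (11, 5), (11, 18), (14, 8), (14, 15), (17, 10), (17, 13), (18, 3), (18, 20), (19, 7), (19, 16), (22, 7), (22, 16)}; affine count = 28; |E(F_23)| = 29.

Discriminant check: Δ ∝ 4a³ + 27b² = 4·2³ + 27·6² = 4·8 + 27·36 ≡ 15 (mod 23). Nonzero ⇒ E is nonsingular.
For each x ∈ F_23, compute rhs = x³ + 2·x + 6 mod 23, then count y ∈ F_23 with y² ≡ rhs.
  x = 0: rhs = 6, matching y values: 11, 12 (2 points).
  x = 1: rhs = 9, matching y values: 3, 20 (2 points).
  x = 2: rhs = 18, matching y values: 8, 15 (2 points).
  x = 3: rhs = 16, matching y values: 4, 19 (2 points).
  x = 4: rhs = 9, matching y values: 3, 20 (2 points).
  x = 5: rhs = 3, matching y values: 7, 16 (2 points).
  x = 6: rhs = 4, matching y values: 2, 21 (2 points).
  x = 7: rhs = 18, matching y values: 8, 15 (2 points).
  x = 8: rhs = 5, matching y values: none (0 points).
  x = 9: rhs = 17, matching y values: none (0 points).
  x = 10: rhs = 14, matching y values: none (0 points).
  x = 11: rhs = 2, matching y values: 5, 18 (2 points).
  x = 12: rhs = 10, matching y values: none (0 points).
  x = 13: rhs = 21, matching y values: none (0 points).
  x = 14: rhs = 18, matching y values: 8, 15 (2 points).
  x = 15: rhs = 7, matching y values: none (0 points).
  x = 16: rhs = 17, matching y values: none (0 points).
  x = 17: rhs = 8, matching y values: 10, 13 (2 points).
  x = 18: rhs = 9, matching y values: 3, 20 (2 points).
  x = 19: rhs = 3, matching y values: 7, 16 (2 points).
  x = 20: rhs = 19, matching y values: none (0 points).
  x = 21: rhs = 17, matching y values: none (0 points).
  x = 22: rhs = 3, matching y values: 7, 16 (2 points).
Total affine count: 28.
Full point count |E(F_23)| = 28 + 1 = 29.
Hasse bound: |29 − (23+1)| = |5| = 5 ≤ 2√23 ≈ 9.5917 ✓.


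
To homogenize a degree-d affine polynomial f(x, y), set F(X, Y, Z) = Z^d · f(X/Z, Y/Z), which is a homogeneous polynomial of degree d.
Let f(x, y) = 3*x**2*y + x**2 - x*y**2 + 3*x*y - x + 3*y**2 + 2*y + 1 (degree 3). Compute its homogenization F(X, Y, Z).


F(X, Y, Z) = 3*X**2*Y + X**2*Z - X*Y**2 + 3*X*Y*Z - X*Z**2 + 3*Y**2*Z + 2*Y*Z**2 + Z**3

deg(f) = 3.
Substitute x = X/Z, y = Y/Z into f, then multiply by Z^3.
  monomial 3·x^2·y^1 ↦ 3·X^2·Y^1·Z^0.
  monomial 1·x^2·y^0 ↦ 1·X^2·Y^0·Z^1.
  monomial -1·x^1·y^2 ↦ -1·X^1·Y^2·Z^0.
  monomial 3·x^1·y^1 ↦ 3·X^1·Y^1·Z^1.
  monomial -1·x^1·y^0 ↦ -1·X^1·Y^0·Z^2.
  monomial 3·x^0·y^2 ↦ 3·X^0·Y^2·Z^1.
  monomial 2·x^0·y^1 ↦ 2·X^0·Y^1·Z^2.
  monomial 1·x^0·y^0 ↦ 1·X^0·Y^0·Z^3.
Collecting: F(X, Y, Z) = 3*X**2*Y + X**2*Z - X*Y**2 + 3*X*Y*Z - X*Z**2 + 3*Y**2*Z + 2*Y*Z**2 + Z**3.


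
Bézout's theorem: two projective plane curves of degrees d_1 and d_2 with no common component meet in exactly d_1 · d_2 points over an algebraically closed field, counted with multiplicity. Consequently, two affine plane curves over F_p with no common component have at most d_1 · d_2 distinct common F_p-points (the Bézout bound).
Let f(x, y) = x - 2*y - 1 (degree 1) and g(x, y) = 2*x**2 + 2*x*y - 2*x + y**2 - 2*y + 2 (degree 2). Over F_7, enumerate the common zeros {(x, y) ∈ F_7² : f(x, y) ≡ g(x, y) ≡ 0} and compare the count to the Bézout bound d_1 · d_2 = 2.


Common zeros: ∅; count = 0; Bézout bound = 2.

deg(f) = 1, deg(g) = 2, so Bézout bound = 2.
Scan x ∈ F_7. For each x, list the y ∈ F_7 with f(x, y) ≡ 0 and those with g(x, y) ≡ 0 (mod 7); the common zeros in that column are the intersection.
  x = 0: f ≡ 0 at y ∈ {3}; g ≡ 0 at y ∈ ∅; common: ∅.
  x = 1: f ≡ 0 at y ∈ {0}; g ≡ 0 at y ∈ ∅; common: ∅.
  x = 2: f ≡ 0 at y ∈ {4}; g ≡ 0 at y ∈ {2, 3}; common: ∅.
  x = 3: f ≡ 0 at y ∈ {1}; g ≡ 0 at y ∈ {0, 3}; common: ∅.
  x = 4: f ≡ 0 at y ∈ {5}; g ≡ 0 at y ∈ {2, 6}; common: ∅.
  x = 5: f ≡ 0 at y ∈ {2}; g ≡ 0 at y ∈ {0, 6}; common: ∅.
  x = 6: f ≡ 0 at y ∈ {6}; g ≡ 0 at y ∈ ∅; common: ∅.
Collecting: common zeros = ∅, so the count is 0.
Comparison with the Bézout bound: 0 ≤ 2 = deg(f)·deg(g), as expected for curves with no common component (the affine F_7-count falls short of the bound because intersections may lie at infinity, over extension fields, or carry multiplicity).


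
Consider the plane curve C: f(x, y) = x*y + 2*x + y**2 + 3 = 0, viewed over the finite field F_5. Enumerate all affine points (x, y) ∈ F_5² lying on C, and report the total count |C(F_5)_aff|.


Affine F_5-points: {(1, 0), (1, 4), (2, 1), (2, 2)}; count = 4.

For each of the 25 pairs (x, y) ∈ F_5², evaluate f(x, y) mod 5. Record the zeros.
  x = 0: [0↦3, 1↦4, 2↦2, 3↦2, 4↦4]  zeros at y ∈ ∅
  x = 1: [0↦0, 1↦2, 2↦1, 3↦2, 4↦0]  zeros at y ∈ {0, 4}
  x = 2: [0↦2, 1↦0, 2↦0, 3↦2, 4↦1]  zeros at y ∈ {1, 2}
  x = 3: [0↦4, 1↦3, 2↦4, 3↦2, 4↦2]  zeros at y ∈ ∅
  x = 4: [0↦1, 1↦1, 2↦3, 3↦2, 4↦3]  zeros at y ∈ ∅
Collecting zeros: affine points = {(1, 0), (1, 4), (2, 1), (2, 2)}.
Total count |C(F_5)_aff| = 4.


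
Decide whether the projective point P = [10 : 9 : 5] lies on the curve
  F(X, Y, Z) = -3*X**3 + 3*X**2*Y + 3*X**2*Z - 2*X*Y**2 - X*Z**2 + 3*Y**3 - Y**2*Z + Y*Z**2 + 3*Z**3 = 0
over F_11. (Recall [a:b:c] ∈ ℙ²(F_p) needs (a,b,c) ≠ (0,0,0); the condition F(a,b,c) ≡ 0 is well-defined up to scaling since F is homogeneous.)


F(10,9,5) ≡ 7 (mod 11); P is NOT on the curve.

Evaluate F(10, 9, 5) term-by-term (mod 11).
  -3*X**3 ↦ -3·1000·1·1 = -3000
  3*X**2*Y ↦ 3·100·9·1 = 2700
  3*X**2*Z ↦ 3·100·1·5 = 1500
  -2*X*Y**2 ↦ -2·10·81·1 = -1620
  -X*Z**2 ↦ -1·10·1·25 = -250
  3*Y**3 ↦ 3·1·729·1 = 2187
  -Y**2*Z ↦ -1·1·81·5 = -405
  Y*Z**2 ↦ 1·1·9·25 = 225
  3*Z**3 ↦ 3·1·1·125 = 375
Sum: F(10, 9, 5) = (-3000) + (2700) + (1500) + (-1620) + (-250) + (2187) + (-405) + (225) + (375) = 1712.
Reducing mod 11: 1712 ≡ 7 (mod 11).
Since F(a, b, c) ≡ 7 ≠ 0 (mod 11), P does NOT lie on the curve.


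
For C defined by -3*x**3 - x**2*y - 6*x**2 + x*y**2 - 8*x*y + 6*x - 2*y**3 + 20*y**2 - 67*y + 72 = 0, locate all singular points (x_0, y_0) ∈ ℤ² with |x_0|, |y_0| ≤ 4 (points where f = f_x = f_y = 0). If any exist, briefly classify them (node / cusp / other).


Singular points: {(-1, 3)}; classification: cusp.

Compute partial derivatives:
  f_x = -9*x**2 - 2*x*y - 12*x + y**2 - 8*y + 6.
  f_y = -x**2 + 2*x*y - 8*x - 6*y**2 + 40*y - 67.
Scan x_0 ∈ {−4, ..., 4}. For each x_0, f_y(x_0, y) is a polynomial in y; find its integer roots y ∈ {−4, ..., 4}, then test f_x and f at those candidates.
  x = -4: f_y(-4, y) = -6*y**2 + 32*y - 51; no integer root y with |y| ≤ 4.
  x = -3: f_y(-3, y) = -6*y**2 + 34*y - 52; no integer root y with |y| ≤ 4.
  x = -2: f_y(-2, y) = -6*y**2 + 36*y - 55; no integer root y with |y| ≤ 4.
  x = -1: f_y(-1, y) = -6*y**2 + 38*y - 60; vanishes at y ∈ {3}. (-1, 3): f_x = 0, f = 0 — SINGULAR.
  x = 0: f_y(0, y) = -6*y**2 + 40*y - 67; no integer root y with |y| ≤ 4.
  x = 1: f_y(1, y) = -6*y**2 + 42*y - 76; no integer root y with |y| ≤ 4.
  x = 2: f_y(2, y) = -6*y**2 + 44*y - 87; no integer root y with |y| ≤ 4.
  x = 3: f_y(3, y) = -6*y**2 + 46*y - 100; no integer root y with |y| ≤ 4.
  x = 4: f_y(4, y) = -6*y**2 + 48*y - 115; no integer root y with |y| ≤ 4.
Only singular point on the grid: (-1, 3).
Classify: substitute x = -1 + u, y = 3 + v and expand: f = -3*u**3 - u**2*v + u*v**2 - 2*v**3 + v**2.
No constant or linear terms (consistent with a singular point). Quadratic part: v**2. Cubic part: -3*u**3 - u**2*v + u*v**2 - 2*v**3.
The quadratic part v**2 is a perfect square, so there is a single (double) tangent line v = 0, i.e. y = 3. Restricting the cubic part to that line (v = 0) leaves -3*u**3 ≠ 0, so f is not divisible by v and the branch is v² ≈ 3*u**3 to lowest order — this is a cusp.
Classification: cusp.


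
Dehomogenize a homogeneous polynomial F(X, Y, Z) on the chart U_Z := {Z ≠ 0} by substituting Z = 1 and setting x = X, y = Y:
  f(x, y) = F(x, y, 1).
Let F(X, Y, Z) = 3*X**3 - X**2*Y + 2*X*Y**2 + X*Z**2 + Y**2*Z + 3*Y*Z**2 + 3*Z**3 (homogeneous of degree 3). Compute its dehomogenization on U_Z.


f(x, y) = 3*x**3 - x**2*y + 2*x*y**2 + x + y**2 + 3*y + 3

On U_Z we set Z = 1. Each monomial c·X^i·Y^j·Z^k in F becomes c·x^i·y^j·1^k = c·x^i·y^j.
Substituting Z = 1: F(X, Y, 1) = 3*x**3 - x**2*y + 2*x*y**2 + x + y**2 + 3*y + 3.
Note: deg(f) ≤ deg(F) = 3; strict inequality happens when F is divisible by Z (lost terms).


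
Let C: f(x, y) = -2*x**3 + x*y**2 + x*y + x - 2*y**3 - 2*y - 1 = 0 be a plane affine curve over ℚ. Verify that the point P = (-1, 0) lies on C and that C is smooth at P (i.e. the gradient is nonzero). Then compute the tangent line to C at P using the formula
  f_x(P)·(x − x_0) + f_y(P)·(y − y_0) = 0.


Tangent line at P: -5*x - 3*y - 5 = 0.

Step 1: f(-1, 0) = 0, so P lies on C.
Step 2: partial derivatives
  f_x(x, y) = -6*x**2 + y**2 + y + 1, f_y(x, y) = 2*x*y + x - 6*y**2 - 2.
  f_x(P) = -5, f_y(P) = -3 (gradient nonzero, so P is smooth).
Step 3: tangent line at P: -5·(x − -1) + -3·(y − 0) = 0.
Expanding: -5*x - 3*y - 5 = 0.


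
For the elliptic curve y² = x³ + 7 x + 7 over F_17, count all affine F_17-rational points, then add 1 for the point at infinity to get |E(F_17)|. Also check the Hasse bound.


Affine points = {(1, 7), (1, 10), (3, 2), (3, 15), (7, 5), (7, 12), (9, 0), (11, 2), (11, 15), (12, 0), (13, 0), (15, 6), (15, 11), (16, 4), (16, 13)}; affine count = 15; |E(F_17)| = 16.

Discriminant check: Δ ∝ 4a³ + 27b² = 4·7³ + 27·7² = 4·343 + 27·49 ≡ 9 (mod 17). Nonzero ⇒ E is nonsingular.
For each x ∈ F_17, compute rhs = x³ + 7·x + 7 mod 17, then count y ∈ F_17 with y² ≡ rhs.
  x = 0: rhs = 7, matching y values: none (0 points).
  x = 1: rhs = 15, matching y values: 7, 10 (2 points).
  x = 2: rhs = 12, matching y values: none (0 points).
  x = 3: rhs = 4, matching y values: 2, 15 (2 points).
  x = 4: rhs = 14, matching y values: none (0 points).
  x = 5: rhs = 14, matching y values: none (0 points).
  x = 6: rhs = 10, matching y values: none (0 points).
  x = 7: rhs = 8, matching y values: 5, 12 (2 points).
  x = 8: rhs = 14, matching y values: none (0 points).
  x = 9: rhs = 0, matching y values: 0 (1 points).
  x = 10: rhs = 6, matching y values: none (0 points).
  x = 11: rhs = 4, matching y values: 2, 15 (2 points).
  x = 12: rhs = 0, matching y values: 0 (1 points).
  x = 13: rhs = 0, matching y values: 0 (1 points).
  x = 14: rhs = 10, matching y values: none (0 points).
  x = 15: rhs = 2, matching y values: 6, 11 (2 points).
  x = 16: rhs = 16, matching y values: 4, 13 (2 points).
Total affine count: 15.
Full point count |E(F_17)| = 15 + 1 = 16.
Hasse bound: |16 − (17+1)| = |-2| = 2 ≤ 2√17 ≈ 8.2462 ✓.


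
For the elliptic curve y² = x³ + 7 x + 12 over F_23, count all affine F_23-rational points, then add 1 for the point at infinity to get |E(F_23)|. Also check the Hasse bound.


Affine points = {(0, 9), (0, 14), (4, 9), (4, 14), (7, 6), (7, 17), (10, 1), (10, 22), (13, 0), (14, 5), (14, 18), (18, 6), (18, 17), (19, 9), (19, 14), (21, 6), (21, 17), (22, 2), (22, 21)}; affine count = 19; |E(F_23)| = 20.

Discriminant check: Δ ∝ 4a³ + 27b² = 4·7³ + 27·12² = 4·343 + 27·144 ≡ 16 (mod 23). Nonzero ⇒ E is nonsingular.
For each x ∈ F_23, compute rhs = x³ + 7·x + 12 mod 23, then count y ∈ F_23 with y² ≡ rhs.
  x = 0: rhs = 12, matching y values: 9, 14 (2 points).
  x = 1: rhs = 20, matching y values: none (0 points).
  x = 2: rhs = 11, matching y values: none (0 points).
  x = 3: rhs = 14, matching y values: none (0 points).
  x = 4: rhs = 12, matching y values: 9, 14 (2 points).
  x = 5: rhs = 11, matching y values: none (0 points).
  x = 6: rhs = 17, matching y values: none (0 points).
  x = 7: rhs = 13, matching y values: 6, 17 (2 points).
  x = 8: rhs = 5, matching y values: none (0 points).
  x = 9: rhs = 22, matching y values: none (0 points).
  x = 10: rhs = 1, matching y values: 1, 22 (2 points).
  x = 11: rhs = 17, matching y values: none (0 points).
  x = 12: rhs = 7, matching y values: none (0 points).
  x = 13: rhs = 0, matching y values: 0 (1 points).
  x = 14: rhs = 2, matching y values: 5, 18 (2 points).
  x = 15: rhs = 19, matching y values: none (0 points).
  x = 16: rhs = 11, matching y values: none (0 points).
  x = 17: rhs = 7, matching y values: none (0 points).
  x = 18: rhs = 13, matching y values: 6, 17 (2 points).
  x = 19: rhs = 12, matching y values: 9, 14 (2 points).
  x = 20: rhs = 10, matching y values: none (0 points).
  x = 21: rhs = 13, matching y values: 6, 17 (2 points).
  x = 22: rhs = 4, matching y values: 2, 21 (2 points).
Total affine count: 19.
Full point count |E(F_23)| = 19 + 1 = 20.
Hasse bound: |20 − (23+1)| = |-4| = 4 ≤ 2√23 ≈ 9.5917 ✓.


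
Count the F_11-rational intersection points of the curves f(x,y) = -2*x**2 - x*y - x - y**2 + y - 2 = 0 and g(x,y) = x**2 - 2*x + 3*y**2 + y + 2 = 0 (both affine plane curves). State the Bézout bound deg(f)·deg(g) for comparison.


Common zeros: ∅; count = 0; Bézout bound = 4.

deg(f) = 2, deg(g) = 2, so Bézout bound = 4.
Scan x ∈ F_11. For each x, list the y ∈ F_11 with f(x, y) ≡ 0 and those with g(x, y) ≡ 0 (mod 11); the common zeros in that column are the intersection.
  x = 0: f ≡ 0 at y ∈ {5, 7}; g ≡ 0 at y ∈ ∅; common: ∅.
  x = 1: f ≡ 0 at y ∈ ∅; g ≡ 0 at y ∈ {9}; common: ∅.
  x = 2: f ≡ 0 at y ∈ ∅; g ≡ 0 at y ∈ ∅; common: ∅.
  x = 3: f ≡ 0 at y ∈ {10}; g ≡ 0 at y ∈ ∅; common: ∅.
  x = 4: f ≡ 0 at y ∈ {4}; g ≡ 0 at y ∈ ∅; common: ∅.
  x = 5: f ≡ 0 at y ∈ ∅; g ≡ 0 at y ∈ ∅; common: ∅.
  x = 6: f ≡ 0 at y ∈ ∅; g ≡ 0 at y ∈ ∅; common: ∅.
  x = 7: f ≡ 0 at y ∈ {7, 9}; g ≡ 0 at y ∈ ∅; common: ∅.
  x = 8: f ≡ 0 at y ∈ {5, 10}; g ≡ 0 at y ∈ ∅; common: ∅.
  x = 9: f ≡ 0 at y ∈ ∅; g ≡ 0 at y ∈ ∅; common: ∅.
  x = 10: f ≡ 0 at y ∈ {4, 9}; g ≡ 0 at y ∈ ∅; common: ∅.
Collecting: common zeros = ∅, so the count is 0.
Comparison with the Bézout bound: 0 ≤ 4 = deg(f)·deg(g), as expected for curves with no common component (the affine F_11-count falls short of the bound because intersections may lie at infinity, over extension fields, or carry multiplicity).


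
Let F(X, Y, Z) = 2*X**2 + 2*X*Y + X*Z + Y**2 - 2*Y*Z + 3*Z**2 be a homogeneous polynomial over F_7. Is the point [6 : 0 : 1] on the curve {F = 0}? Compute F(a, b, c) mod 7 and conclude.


F(6,0,1) ≡ 4 (mod 7); P is NOT on the curve.

Evaluate F(6, 0, 1) term-by-term (mod 7).
  2*X**2 ↦ 2·36·1·1 = 72
  2*X*Y ↦ 2·6·0·1 = 0
  X*Z ↦ 1·6·1·1 = 6
  Y**2 ↦ 1·1·0·1 = 0
  -2*Y*Z ↦ -2·1·0·1 = 0
  3*Z**2 ↦ 3·1·1·1 = 3
Sum: F(6, 0, 1) = (72) + (0) + (6) + (0) + (0) + (3) = 81.
Reducing mod 7: 81 ≡ 4 (mod 7).
Since F(a, b, c) ≡ 4 ≠ 0 (mod 7), P does NOT lie on the curve.


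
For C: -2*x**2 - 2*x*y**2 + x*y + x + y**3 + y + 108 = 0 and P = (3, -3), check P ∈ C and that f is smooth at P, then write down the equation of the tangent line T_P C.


Tangent line at P: -32*x + 67*y + 297 = 0.

Step 1: f(3, -3) = 0, so P lies on C.
Step 2: partial derivatives
  f_x(x, y) = -4*x - 2*y**2 + y + 1, f_y(x, y) = -4*x*y + x + 3*y**2 + 1.
  f_x(P) = -32, f_y(P) = 67 (gradient nonzero, so P is smooth).
Step 3: tangent line at P: -32·(x − 3) + 67·(y − -3) = 0.
Expanding: -32*x + 67*y + 297 = 0.


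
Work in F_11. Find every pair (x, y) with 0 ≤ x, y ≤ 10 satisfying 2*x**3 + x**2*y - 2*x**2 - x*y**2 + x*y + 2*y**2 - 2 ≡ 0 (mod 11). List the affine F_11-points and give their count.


Affine F_11-points: {(0, 1), (0, 10), (1, 4), (1, 5), (2, 10), (3, 4), (3, 8), (5, 0), (5, 10), (6, 1), (6, 4), (8, 3), (8, 9)}; count = 13.

For each of the 121 pairs (x, y) ∈ F_11², evaluate f(x, y) mod 11. Record the zeros.
  x = 0: [0↦9, 1↦0, 2↦6, 3↦5, 4↦8, 5↦4, 6↦4, 7↦8, 8↦5, 9↦6, 10↦0]  zeros at y ∈ {1, 10}
  x = 1: [0↦9, 1↦1, 2↦6, 3↦2, 4↦0, 5↦0, 6↦2, 7↦6, 8↦1, 9↦9, 10↦8]  zeros at y ∈ {4, 5}
  x = 2: [0↦6, 1↦1, 2↦7, 3↦2, 4↦8, 5↦3, 6↦9, 7↦4, 8↦10, 9↦5, 10↦0]  zeros at y ∈ {10}
  x = 3: [0↦1, 1↦1, 2↦10, 3↦6, 4↦0, 5↦3, 6↦4, 7↦3, 8↦0, 9↦6, 10↦10]  zeros at y ∈ {4, 8}
  x = 4: [0↦6, 1↦2, 2↦5, 3↦4, 4↦10, 5↦1, 6↦10, 7↦4, 8↦5, 9↦2, 10↦6]  zeros at y ∈ ∅
  x = 5: [0↦0, 1↦5, 2↦4, 3↦8, 4↦6, 5↦9, 6↦6, 7↦8, 8↦4, 9↦5, 10↦0]  zeros at y ∈ {0, 10}
  x = 6: [0↦6, 1↦0, 2↦8, 3↦8, 4↦0, 5↦6, 6↦4, 7↦5, 8↦9, 9↦5, 10↦4]  zeros at y ∈ {1, 4}
  x = 7: [0↦3, 1↦10, 2↦7, 3↦5, 4↦4, 5↦4, 6↦5, 7↦7, 8↦10, 9↦3, 10↦8]  zeros at y ∈ ∅
  x = 8: [0↦3, 1↦3, 2↦2, 3↦0, 4↦8, 5↦4, 6↦10, 7↦4, 8↦8, 9↦0, 10↦2]  zeros at y ∈ {3, 9}
  x = 9: [0↦7, 1↦2, 2↦5, 3↦5, 4↦2, 5↦7, 6↦9, 7↦8, 8↦4, 9↦8, 10↦9]  zeros at y ∈ ∅
  x = 10: [0↦5, 1↦8, 2↦6, 3↦10, 4↦9, 5↦3, 6↦3, 7↦9, 8↦10, 9↦6, 10↦8]  zeros at y ∈ ∅
Collecting zeros: affine points = {(0, 1), (0, 10), (1, 4), (1, 5), (2, 10), (3, 4), (3, 8), (5, 0), (5, 10), (6, 1), (6, 4), (8, 3), (8, 9)}.
Total count |C(F_11)_aff| = 13.


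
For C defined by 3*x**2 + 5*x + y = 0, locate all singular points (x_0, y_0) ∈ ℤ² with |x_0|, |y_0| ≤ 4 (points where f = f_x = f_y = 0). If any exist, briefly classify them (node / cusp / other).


No singular points in the scanned grid; C is smooth there.

Compute partial derivatives:
  f_x = 6*x + 5.
  f_y = 1.
f_y = 1 is a nonzero constant, so f_y never vanishes: no point (x, y) can satisfy f = f_x = f_y = 0. In particular no (x, y) ∈ {−4, ..., 4}² is singular; the curve is smooth.


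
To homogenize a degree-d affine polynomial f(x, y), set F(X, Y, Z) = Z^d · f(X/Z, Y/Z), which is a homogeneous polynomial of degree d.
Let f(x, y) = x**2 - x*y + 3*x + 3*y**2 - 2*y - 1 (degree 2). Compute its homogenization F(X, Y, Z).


F(X, Y, Z) = X**2 - X*Y + 3*X*Z + 3*Y**2 - 2*Y*Z - Z**2

deg(f) = 2.
Substitute x = X/Z, y = Y/Z into f, then multiply by Z^2.
  monomial 1·x^2·y^0 ↦ 1·X^2·Y^0·Z^0.
  monomial -1·x^1·y^1 ↦ -1·X^1·Y^1·Z^0.
  monomial 3·x^1·y^0 ↦ 3·X^1·Y^0·Z^1.
  monomial 3·x^0·y^2 ↦ 3·X^0·Y^2·Z^0.
  monomial -2·x^0·y^1 ↦ -2·X^0·Y^1·Z^1.
  monomial -1·x^0·y^0 ↦ -1·X^0·Y^0·Z^2.
Collecting: F(X, Y, Z) = X**2 - X*Y + 3*X*Z + 3*Y**2 - 2*Y*Z - Z**2.
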